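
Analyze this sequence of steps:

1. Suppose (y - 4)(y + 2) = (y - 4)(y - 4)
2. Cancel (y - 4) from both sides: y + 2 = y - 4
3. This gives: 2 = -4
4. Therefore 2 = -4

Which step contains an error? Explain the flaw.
Step 2: Cancel (y - 4) from both sides: y + 2 = y - 4

Step 2 cancels (y - 4) from both sides. This is only valid if (y - 4) ≠ 0, i.e., y ≠ 4. When y = 4, both sides equal zero regardless of the other factors. The correct approach requires considering y = 4 as a separate case.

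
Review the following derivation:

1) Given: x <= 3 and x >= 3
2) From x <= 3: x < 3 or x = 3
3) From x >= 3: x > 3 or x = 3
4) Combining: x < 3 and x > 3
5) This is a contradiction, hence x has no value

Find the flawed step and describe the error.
Step 4: Combining: x < 3 and x > 3

Step 4 incorrectly combines the conditions. From x <= 3 and x >= 3, the intersection is x = 3. The error treats the 'or' cases as 'and' requirements. The correct conclusion is that x = 3 is the unique solution, not that no solution exists.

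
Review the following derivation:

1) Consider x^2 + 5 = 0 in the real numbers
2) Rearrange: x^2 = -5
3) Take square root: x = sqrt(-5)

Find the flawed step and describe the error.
Step 3: Take square root: x = sqrt(-5)

Step 3 takes the square root of -5, which is negative. In the real number system, the square root of a negative number is undefined. The equation x^2 + 5 = 0 has no real solutions. Square roots of negative numbers only exist in the complex numbers.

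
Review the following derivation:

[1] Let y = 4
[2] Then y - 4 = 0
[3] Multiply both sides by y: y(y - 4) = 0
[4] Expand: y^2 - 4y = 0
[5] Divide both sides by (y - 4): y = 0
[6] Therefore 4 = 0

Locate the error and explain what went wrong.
Step 5: Divide both sides by (y - 4): y = 0

Step 5 divides both sides by (y - 4). However, since y = 4, we have (y - 4) = 0. Division by zero is undefined, making this step invalid.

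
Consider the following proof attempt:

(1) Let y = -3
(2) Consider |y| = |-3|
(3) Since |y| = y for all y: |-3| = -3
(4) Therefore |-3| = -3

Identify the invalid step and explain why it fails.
Step 3: Since |y| = y for all y: |-3| = -3

Step 3 incorrectly states that |y| = y for all y. The correct definition is |y| = y when y >= 0, and |y| = -y when y < 0. Since -3 < 0, we have |-3| = -(-3) = 3, not -3.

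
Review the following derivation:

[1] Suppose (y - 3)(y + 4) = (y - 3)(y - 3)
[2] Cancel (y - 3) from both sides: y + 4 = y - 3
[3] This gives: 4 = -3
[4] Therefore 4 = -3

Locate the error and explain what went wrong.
Step 2: Cancel (y - 3) from both sides: y + 4 = y - 3

Step 2 cancels (y - 3) from both sides. This is only valid if (y - 3) ≠ 0, i.e., y ≠ 3. When y = 3, both sides equal zero regardless of the other factors. The correct approach requires considering y = 3 as a separate case.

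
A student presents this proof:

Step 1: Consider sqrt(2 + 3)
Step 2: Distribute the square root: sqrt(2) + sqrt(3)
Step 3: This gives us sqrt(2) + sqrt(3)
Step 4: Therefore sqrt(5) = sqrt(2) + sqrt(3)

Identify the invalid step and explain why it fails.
Step 2: Distribute the square root: sqrt(2) + sqrt(3)

Step 2 incorrectly 'distributes' the square root over addition. The square root function does not distribute: sqrt(a + b) ≠ sqrt(a) + sqrt(b). In fact, sqrt(2 + 3) = sqrt(5) ≈ 2.2361, while sqrt(2) + sqrt(3) ≈ 3.1463.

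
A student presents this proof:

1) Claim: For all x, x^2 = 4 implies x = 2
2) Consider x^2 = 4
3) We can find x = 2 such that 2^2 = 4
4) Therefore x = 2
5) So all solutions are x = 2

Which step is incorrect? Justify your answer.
Step 4: Therefore x = 2

Step 4 incorrectly concludes that x = 2 is the only solution. The proof shows that x = 2 is A solution (existence), but does not show it is the ONLY solution (uniqueness). In fact, x = -2 is also a solution since (-2)^2 = 4. Finding one solution doesn't prove there are no others.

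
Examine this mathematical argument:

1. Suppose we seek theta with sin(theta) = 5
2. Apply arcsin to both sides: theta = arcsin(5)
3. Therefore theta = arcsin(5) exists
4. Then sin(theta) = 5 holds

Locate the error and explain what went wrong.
Step 2: Apply arcsin to both sides: theta = arcsin(5)

Step 2 applies arcsin to 5. However, arcsin(x) is only defined for x in [-1, 1] because sin(theta) can only produce values in that range. Since |5| > 1, arcsin(5) is undefined. There is no angle whose sine equals 5.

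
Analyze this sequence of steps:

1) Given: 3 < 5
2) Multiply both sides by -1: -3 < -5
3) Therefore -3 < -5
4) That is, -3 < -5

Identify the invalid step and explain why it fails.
Step 2: Multiply both sides by -1: -3 < -5

Step 2 multiplies both sides by -1 but fails to reverse the inequality sign. When multiplying (or dividing) an inequality by a negative number, the direction must be reversed. Since 3 < 5, we should get -3 > -5, i.e., -3 > -5.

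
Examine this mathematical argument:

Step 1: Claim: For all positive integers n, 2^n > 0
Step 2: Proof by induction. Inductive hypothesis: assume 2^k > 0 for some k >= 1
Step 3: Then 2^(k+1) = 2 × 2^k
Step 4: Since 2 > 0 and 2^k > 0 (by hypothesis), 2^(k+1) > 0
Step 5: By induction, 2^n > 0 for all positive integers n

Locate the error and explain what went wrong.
Step 5: By induction, 2^n > 0 for all positive integers n

Step 5 concludes the proof by induction, but no base case was ever established. A valid induction proof requires: (1) a base case proving 2^1 > 0, and (2) an inductive step showing IF 2^k > 0 THEN 2^(k+1) > 0. Steps 2-4 correctly establish the inductive step, but without the base case the conclusion in step 5 does not follow.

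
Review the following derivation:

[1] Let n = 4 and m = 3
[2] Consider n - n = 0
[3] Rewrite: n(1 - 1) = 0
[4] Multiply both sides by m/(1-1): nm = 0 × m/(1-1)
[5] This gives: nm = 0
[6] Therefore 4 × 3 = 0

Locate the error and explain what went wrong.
Step 4: Multiply both sides by m/(1-1): nm = 0 × m/(1-1)

Step 4 multiplies both sides by m/(1-1). However, 1-1 = 0, so this is multiplication by m/0, which is undefined. We cannot multiply by an undefined expression.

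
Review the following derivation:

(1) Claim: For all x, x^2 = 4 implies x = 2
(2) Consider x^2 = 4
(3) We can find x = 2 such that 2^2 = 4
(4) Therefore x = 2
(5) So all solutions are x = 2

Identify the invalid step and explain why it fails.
Step 4: Therefore x = 2

Step 4 incorrectly concludes that x = 2 is the only solution. The proof shows that x = 2 is A solution (existence), but does not show it is the ONLY solution (uniqueness). In fact, x = -2 is also a solution since (-2)^2 = 4. Finding one solution doesn't prove there are no others.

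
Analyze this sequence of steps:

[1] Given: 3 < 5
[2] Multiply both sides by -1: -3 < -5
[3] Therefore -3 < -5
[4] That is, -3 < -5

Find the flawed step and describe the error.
Step 2: Multiply both sides by -1: -3 < -5

Step 2 multiplies both sides by -1 but fails to reverse the inequality sign. When multiplying (or dividing) an inequality by a negative number, the direction must be reversed. Since 3 < 5, we should get -3 > -5, i.e., -3 > -5.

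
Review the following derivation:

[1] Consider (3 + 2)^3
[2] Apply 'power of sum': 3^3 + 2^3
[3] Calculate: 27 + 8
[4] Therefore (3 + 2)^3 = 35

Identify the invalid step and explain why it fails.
Step 2: Apply 'power of sum': 3^3 + 2^3

Step 2 incorrectly applies a non-existent rule '(a+b)^n = a^n + b^n'. This is false in general. The correct expansion uses the binomial theorem. The actual value is (3 + 2)^3 = 5^3 = 125, not 35.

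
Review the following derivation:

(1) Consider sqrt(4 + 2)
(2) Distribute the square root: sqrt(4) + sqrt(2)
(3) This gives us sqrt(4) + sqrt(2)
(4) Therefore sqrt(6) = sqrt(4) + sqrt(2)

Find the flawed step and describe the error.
Step 2: Distribute the square root: sqrt(4) + sqrt(2)

Step 2 incorrectly 'distributes' the square root over addition. The square root function does not distribute: sqrt(a + b) ≠ sqrt(a) + sqrt(b). In fact, sqrt(4 + 2) = sqrt(6) ≈ 2.4495, while sqrt(4) + sqrt(2) ≈ 3.4142.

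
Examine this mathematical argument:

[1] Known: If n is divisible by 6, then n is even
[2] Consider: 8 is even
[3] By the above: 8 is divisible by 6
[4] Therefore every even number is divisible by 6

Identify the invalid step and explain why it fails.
Step 3: By the above: 8 is divisible by 6

Step 3 commits the fallacy of affirming the consequent. The known fact 'divisible by 6 → even' does NOT imply 'even → divisible by 6'. That would be the converse, which is false. For example, 8 is even but 8 ÷ 6 = 1.33, which is not an integer.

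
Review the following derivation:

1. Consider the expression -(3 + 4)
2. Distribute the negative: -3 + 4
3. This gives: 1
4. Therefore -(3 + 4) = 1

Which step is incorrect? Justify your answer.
Step 2: Distribute the negative: -3 + 4

Step 2 incorrectly distributes the negative sign. The correct distribution is -(3 + 4) = -3 - 4 = -7. The negative must be applied to both terms, not just the first. The error treats -(3 + 4) as -3 + 4, which equals 1 instead of -7.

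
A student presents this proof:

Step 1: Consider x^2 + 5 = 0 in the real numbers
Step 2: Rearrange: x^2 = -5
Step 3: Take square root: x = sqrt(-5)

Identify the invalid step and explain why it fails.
Step 3: Take square root: x = sqrt(-5)

Step 3 takes the square root of -5, which is negative. In the real number system, the square root of a negative number is undefined. The equation x^2 + 5 = 0 has no real solutions. Square roots of negative numbers only exist in the complex numbers.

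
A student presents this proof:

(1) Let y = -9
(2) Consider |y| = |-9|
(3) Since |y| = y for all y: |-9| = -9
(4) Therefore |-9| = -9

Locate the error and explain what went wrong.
Step 3: Since |y| = y for all y: |-9| = -9

Step 3 incorrectly states that |y| = y for all y. The correct definition is |y| = y when y >= 0, and |y| = -y when y < 0. Since -9 < 0, we have |-9| = -(-9) = 9, not -9.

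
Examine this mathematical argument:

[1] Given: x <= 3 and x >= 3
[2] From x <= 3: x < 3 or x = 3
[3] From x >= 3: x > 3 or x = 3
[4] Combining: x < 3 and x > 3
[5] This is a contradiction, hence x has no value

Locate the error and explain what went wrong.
Step 4: Combining: x < 3 and x > 3

Step 4 incorrectly combines the conditions. From x <= 3 and x >= 3, the intersection is x = 3. The error treats the 'or' cases as 'and' requirements. The correct conclusion is that x = 3 is the unique solution, not that no solution exists.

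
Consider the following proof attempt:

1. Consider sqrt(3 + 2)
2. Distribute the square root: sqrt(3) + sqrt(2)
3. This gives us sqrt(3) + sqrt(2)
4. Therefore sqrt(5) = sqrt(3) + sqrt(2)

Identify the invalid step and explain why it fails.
Step 2: Distribute the square root: sqrt(3) + sqrt(2)

Step 2 incorrectly 'distributes' the square root over addition. The square root function does not distribute: sqrt(a + b) ≠ sqrt(a) + sqrt(b). In fact, sqrt(3 + 2) = sqrt(5) ≈ 2.2361, while sqrt(3) + sqrt(2) ≈ 3.1463.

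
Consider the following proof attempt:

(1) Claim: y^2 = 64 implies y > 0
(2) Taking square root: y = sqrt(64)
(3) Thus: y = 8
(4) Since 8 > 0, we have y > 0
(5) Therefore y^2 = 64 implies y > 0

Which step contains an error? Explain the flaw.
Step 2: Taking square root: y = sqrt(64)

Step 2 takes the square root and assumes the positive root only. The equation y^2 = 64 actually has two solutions: y = 8 and y = -8. The proof silently assumes y > 0 without justification, then uses this assumption to conclude y > 0, which is circular. The counterexample y = -8 shows the claim is false.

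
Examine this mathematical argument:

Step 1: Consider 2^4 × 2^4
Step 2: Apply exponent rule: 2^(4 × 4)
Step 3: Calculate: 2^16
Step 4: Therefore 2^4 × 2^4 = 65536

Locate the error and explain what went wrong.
Step 2: Apply exponent rule: 2^(4 × 4)

Step 2 incorrectly states that a^b × a^c = a^(b×c). The correct rule is a^b × a^c = a^(b+c). The actual value is 2^4 × 2^4 = 2^8 = 256, not 2^16 = 65536.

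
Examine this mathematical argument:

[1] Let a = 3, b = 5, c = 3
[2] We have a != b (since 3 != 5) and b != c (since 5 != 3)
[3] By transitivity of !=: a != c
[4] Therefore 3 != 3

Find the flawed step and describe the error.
Step 3: By transitivity of !=: a != c

Step 3 incorrectly applies transitivity to the '!=' relation. Transitivity states: if a R b and b R c, then a R c. However, '!=' is not transitive. Counterexample: 3 != 5 and 5 != 3, but 3 = 3 (both equal 3). Transitivity holds for relations like <, <=, =, but not for !=.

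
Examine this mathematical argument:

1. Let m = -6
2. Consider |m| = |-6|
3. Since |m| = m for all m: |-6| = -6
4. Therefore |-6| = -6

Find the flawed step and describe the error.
Step 3: Since |m| = m for all m: |-6| = -6

Step 3 incorrectly states that |m| = m for all m. The correct definition is |m| = m when m >= 0, and |m| = -m when m < 0. Since -6 < 0, we have |-6| = -(-6) = 6, not -6.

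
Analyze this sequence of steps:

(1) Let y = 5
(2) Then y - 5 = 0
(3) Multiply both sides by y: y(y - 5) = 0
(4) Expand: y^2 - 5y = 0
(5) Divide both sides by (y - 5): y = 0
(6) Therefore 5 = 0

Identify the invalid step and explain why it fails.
Step 5: Divide both sides by (y - 5): y = 0

Step 5 divides both sides by (y - 5). However, since y = 5, we have (y - 5) = 0. Division by zero is undefined, making this step invalid.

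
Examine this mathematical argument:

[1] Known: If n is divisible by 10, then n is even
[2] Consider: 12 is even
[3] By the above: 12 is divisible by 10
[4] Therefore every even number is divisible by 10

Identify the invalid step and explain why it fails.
Step 3: By the above: 12 is divisible by 10

Step 3 commits the fallacy of affirming the consequent. The known fact 'divisible by 10 → even' does NOT imply 'even → divisible by 10'. That would be the converse, which is false. For example, 12 is even but 12 ÷ 10 = 1.20, which is not an integer.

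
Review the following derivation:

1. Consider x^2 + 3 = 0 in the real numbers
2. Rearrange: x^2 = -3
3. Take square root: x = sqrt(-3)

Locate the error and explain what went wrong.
Step 3: Take square root: x = sqrt(-3)

Step 3 takes the square root of -3, which is negative. In the real number system, the square root of a negative number is undefined. The equation x^2 + 3 = 0 has no real solutions. Square roots of negative numbers only exist in the complex numbers.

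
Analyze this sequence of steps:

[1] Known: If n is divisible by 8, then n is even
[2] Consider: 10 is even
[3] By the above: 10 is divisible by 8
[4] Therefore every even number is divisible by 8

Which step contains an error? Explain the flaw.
Step 3: By the above: 10 is divisible by 8

Step 3 commits the fallacy of affirming the consequent. The known fact 'divisible by 8 → even' does NOT imply 'even → divisible by 8'. That would be the converse, which is false. For example, 10 is even but 10 ÷ 8 = 1.25, which is not an integer.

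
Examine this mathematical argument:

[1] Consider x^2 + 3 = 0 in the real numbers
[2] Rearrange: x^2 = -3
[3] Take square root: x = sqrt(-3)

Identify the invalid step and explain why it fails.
Step 3: Take square root: x = sqrt(-3)

Step 3 takes the square root of -3, which is negative. In the real number system, the square root of a negative number is undefined. The equation x^2 + 3 = 0 has no real solutions. Square roots of negative numbers only exist in the complex numbers.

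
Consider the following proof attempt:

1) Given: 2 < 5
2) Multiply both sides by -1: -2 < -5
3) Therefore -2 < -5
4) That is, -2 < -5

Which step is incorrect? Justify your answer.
Step 2: Multiply both sides by -1: -2 < -5

Step 2 multiplies both sides by -1 but fails to reverse the inequality sign. When multiplying (or dividing) an inequality by a negative number, the direction must be reversed. Since 2 < 5, we should get -2 > -5, i.e., -2 > -5.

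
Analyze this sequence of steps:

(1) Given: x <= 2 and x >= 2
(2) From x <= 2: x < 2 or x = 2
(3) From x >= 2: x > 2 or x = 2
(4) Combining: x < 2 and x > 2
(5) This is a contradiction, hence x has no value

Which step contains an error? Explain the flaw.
Step 4: Combining: x < 2 and x > 2

Step 4 incorrectly combines the conditions. From x <= 2 and x >= 2, the intersection is x = 2. The error treats the 'or' cases as 'and' requirements. The correct conclusion is that x = 2 is the unique solution, not that no solution exists.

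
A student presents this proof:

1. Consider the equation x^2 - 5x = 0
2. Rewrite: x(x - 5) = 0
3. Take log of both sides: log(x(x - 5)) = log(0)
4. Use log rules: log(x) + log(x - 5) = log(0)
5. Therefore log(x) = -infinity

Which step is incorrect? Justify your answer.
Step 3: Take log of both sides: log(x(x - 5)) = log(0)

Step 3 takes the logarithm of both sides, resulting in log(0) on the right side. The logarithm is only defined for positive numbers; log(0) is undefined (approaches negative infinity). This operation is invalid.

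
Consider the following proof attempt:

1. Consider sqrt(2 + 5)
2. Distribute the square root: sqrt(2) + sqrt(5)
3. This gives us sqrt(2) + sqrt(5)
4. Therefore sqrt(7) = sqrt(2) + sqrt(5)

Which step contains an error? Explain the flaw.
Step 2: Distribute the square root: sqrt(2) + sqrt(5)

Step 2 incorrectly 'distributes' the square root over addition. The square root function does not distribute: sqrt(a + b) ≠ sqrt(a) + sqrt(b). In fact, sqrt(2 + 5) = sqrt(7) ≈ 2.6458, while sqrt(2) + sqrt(5) ≈ 3.6503.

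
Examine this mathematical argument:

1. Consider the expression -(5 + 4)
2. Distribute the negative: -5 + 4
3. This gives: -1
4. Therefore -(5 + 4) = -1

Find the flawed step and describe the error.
Step 2: Distribute the negative: -5 + 4

Step 2 incorrectly distributes the negative sign. The correct distribution is -(5 + 4) = -5 - 4 = -9. The negative must be applied to both terms, not just the first. The error treats -(5 + 4) as -5 + 4, which equals -1 instead of -9.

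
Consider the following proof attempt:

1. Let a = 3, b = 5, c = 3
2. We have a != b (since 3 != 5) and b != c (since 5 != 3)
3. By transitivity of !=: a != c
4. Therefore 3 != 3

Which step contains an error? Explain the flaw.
Step 3: By transitivity of !=: a != c

Step 3 incorrectly applies transitivity to the '!=' relation. Transitivity states: if a R b and b R c, then a R c. However, '!=' is not transitive. Counterexample: 3 != 5 and 5 != 3, but 3 = 3 (both equal 3). Transitivity holds for relations like <, <=, =, but not for !=.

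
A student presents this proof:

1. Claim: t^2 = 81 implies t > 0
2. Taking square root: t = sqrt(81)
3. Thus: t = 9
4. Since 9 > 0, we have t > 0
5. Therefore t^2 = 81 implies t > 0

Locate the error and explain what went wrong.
Step 2: Taking square root: t = sqrt(81)

Step 2 takes the square root and assumes the positive root only. The equation t^2 = 81 actually has two solutions: t = 9 and t = -9. The proof silently assumes t > 0 without justification, then uses this assumption to conclude t > 0, which is circular. The counterexample t = -9 shows the claim is false.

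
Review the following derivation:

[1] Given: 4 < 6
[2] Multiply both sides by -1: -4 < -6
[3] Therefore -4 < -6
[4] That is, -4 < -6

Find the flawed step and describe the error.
Step 2: Multiply both sides by -1: -4 < -6

Step 2 multiplies both sides by -1 but fails to reverse the inequality sign. When multiplying (or dividing) an inequality by a negative number, the direction must be reversed. Since 4 < 6, we should get -4 > -6, i.e., -4 > -6.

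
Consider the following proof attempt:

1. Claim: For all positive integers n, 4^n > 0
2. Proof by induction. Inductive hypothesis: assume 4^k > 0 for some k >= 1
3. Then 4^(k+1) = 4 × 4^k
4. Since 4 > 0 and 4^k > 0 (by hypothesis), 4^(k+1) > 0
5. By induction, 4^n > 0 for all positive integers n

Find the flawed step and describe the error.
Step 5: By induction, 4^n > 0 for all positive integers n

Step 5 concludes the proof by induction, but no base case was ever established. A valid induction proof requires: (1) a base case proving 4^1 > 0, and (2) an inductive step showing IF 4^k > 0 THEN 4^(k+1) > 0. Steps 2-4 correctly establish the inductive step, but without the base case the conclusion in step 5 does not follow.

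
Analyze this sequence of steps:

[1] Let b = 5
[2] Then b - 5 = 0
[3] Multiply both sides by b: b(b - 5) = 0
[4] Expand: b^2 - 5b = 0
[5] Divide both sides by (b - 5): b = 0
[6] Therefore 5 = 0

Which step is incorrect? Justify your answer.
Step 5: Divide both sides by (b - 5): b = 0

Step 5 divides both sides by (b - 5). However, since b = 5, we have (b - 5) = 0. Division by zero is undefined, making this step invalid.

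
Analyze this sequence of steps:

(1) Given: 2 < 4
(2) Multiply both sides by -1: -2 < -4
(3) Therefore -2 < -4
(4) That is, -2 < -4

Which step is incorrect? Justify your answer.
Step 2: Multiply both sides by -1: -2 < -4

Step 2 multiplies both sides by -1 but fails to reverse the inequality sign. When multiplying (or dividing) an inequality by a negative number, the direction must be reversed. Since 2 < 4, we should get -2 > -4, i.e., -2 > -4.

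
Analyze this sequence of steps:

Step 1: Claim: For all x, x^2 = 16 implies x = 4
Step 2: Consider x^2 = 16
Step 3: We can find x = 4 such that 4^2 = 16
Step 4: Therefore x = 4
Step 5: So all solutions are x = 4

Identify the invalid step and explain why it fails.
Step 4: Therefore x = 4

Step 4 incorrectly concludes that x = 4 is the only solution. The proof shows that x = 4 is A solution (existence), but does not show it is the ONLY solution (uniqueness). In fact, x = -4 is also a solution since (-4)^2 = 16. Finding one solution doesn't prove there are no others.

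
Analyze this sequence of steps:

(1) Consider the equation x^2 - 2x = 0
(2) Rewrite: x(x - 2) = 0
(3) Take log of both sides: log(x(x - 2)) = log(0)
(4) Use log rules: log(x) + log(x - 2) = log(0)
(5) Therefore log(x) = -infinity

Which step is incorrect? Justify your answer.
Step 3: Take log of both sides: log(x(x - 2)) = log(0)

Step 3 takes the logarithm of both sides, resulting in log(0) on the right side. The logarithm is only defined for positive numbers; log(0) is undefined (approaches negative infinity). This operation is invalid.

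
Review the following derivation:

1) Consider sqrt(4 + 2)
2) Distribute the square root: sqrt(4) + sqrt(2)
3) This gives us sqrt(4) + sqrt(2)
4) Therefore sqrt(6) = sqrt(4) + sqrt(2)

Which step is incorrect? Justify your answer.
Step 2: Distribute the square root: sqrt(4) + sqrt(2)

Step 2 incorrectly 'distributes' the square root over addition. The square root function does not distribute: sqrt(a + b) ≠ sqrt(a) + sqrt(b). In fact, sqrt(4 + 2) = sqrt(6) ≈ 2.4495, while sqrt(4) + sqrt(2) ≈ 3.4142.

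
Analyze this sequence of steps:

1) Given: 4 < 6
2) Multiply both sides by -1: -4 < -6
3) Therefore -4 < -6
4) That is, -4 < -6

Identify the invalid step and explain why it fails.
Step 2: Multiply both sides by -1: -4 < -6

Step 2 multiplies both sides by -1 but fails to reverse the inequality sign. When multiplying (or dividing) an inequality by a negative number, the direction must be reversed. Since 4 < 6, we should get -4 > -6, i.e., -4 > -6.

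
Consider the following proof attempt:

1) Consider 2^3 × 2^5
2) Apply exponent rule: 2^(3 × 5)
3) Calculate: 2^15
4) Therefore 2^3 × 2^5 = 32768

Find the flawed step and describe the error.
Step 2: Apply exponent rule: 2^(3 × 5)

Step 2 incorrectly states that a^b × a^c = a^(b×c). The correct rule is a^b × a^c = a^(b+c). The actual value is 2^3 × 2^5 = 2^8 = 256, not 2^15 = 32768.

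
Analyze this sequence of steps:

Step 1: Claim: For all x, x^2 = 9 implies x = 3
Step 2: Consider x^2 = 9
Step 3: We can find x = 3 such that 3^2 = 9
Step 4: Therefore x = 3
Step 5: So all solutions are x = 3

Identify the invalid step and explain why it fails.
Step 4: Therefore x = 3

Step 4 incorrectly concludes that x = 3 is the only solution. The proof shows that x = 3 is A solution (existence), but does not show it is the ONLY solution (uniqueness). In fact, x = -3 is also a solution since (-3)^2 = 9. Finding one solution doesn't prove there are no others.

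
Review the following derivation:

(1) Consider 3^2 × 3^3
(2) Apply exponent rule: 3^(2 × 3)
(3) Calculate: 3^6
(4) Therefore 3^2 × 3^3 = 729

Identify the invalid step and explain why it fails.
Step 2: Apply exponent rule: 3^(2 × 3)

Step 2 incorrectly states that a^b × a^c = a^(b×c). The correct rule is a^b × a^c = a^(b+c). The actual value is 3^2 × 3^3 = 3^5 = 243, not 3^6 = 729.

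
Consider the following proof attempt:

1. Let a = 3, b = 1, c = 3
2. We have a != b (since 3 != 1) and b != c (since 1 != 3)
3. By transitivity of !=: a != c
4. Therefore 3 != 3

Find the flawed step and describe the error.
Step 3: By transitivity of !=: a != c

Step 3 incorrectly applies transitivity to the '!=' relation. Transitivity states: if a R b and b R c, then a R c. However, '!=' is not transitive. Counterexample: 3 != 1 and 1 != 3, but 3 = 3 (both equal 3). Transitivity holds for relations like <, <=, =, but not for !=.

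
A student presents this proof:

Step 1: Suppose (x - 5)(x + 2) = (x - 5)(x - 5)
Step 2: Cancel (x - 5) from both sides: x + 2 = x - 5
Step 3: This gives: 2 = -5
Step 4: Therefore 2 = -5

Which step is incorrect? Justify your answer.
Step 2: Cancel (x - 5) from both sides: x + 2 = x - 5

Step 2 cancels (x - 5) from both sides. This is only valid if (x - 5) ≠ 0, i.e., x ≠ 5. When x = 5, both sides equal zero regardless of the other factors. The correct approach requires considering x = 5 as a separate case.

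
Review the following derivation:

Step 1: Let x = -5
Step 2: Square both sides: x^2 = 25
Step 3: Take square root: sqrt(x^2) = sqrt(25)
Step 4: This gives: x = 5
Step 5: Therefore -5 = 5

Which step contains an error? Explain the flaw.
Step 4: This gives: x = 5

Step 4 incorrectly states that sqrt(x^2) = x. The correct identity is sqrt(x^2) = |x|. Since x = -5 < 0, we have sqrt(x^2) = |-5| = 5, not x = -5.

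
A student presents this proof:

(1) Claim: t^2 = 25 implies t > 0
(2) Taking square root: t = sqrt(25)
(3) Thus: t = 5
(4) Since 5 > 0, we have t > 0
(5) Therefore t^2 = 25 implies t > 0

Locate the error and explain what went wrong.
Step 2: Taking square root: t = sqrt(25)

Step 2 takes the square root and assumes the positive root only. The equation t^2 = 25 actually has two solutions: t = 5 and t = -5. The proof silently assumes t > 0 without justification, then uses this assumption to conclude t > 0, which is circular. The counterexample t = -5 shows the claim is false.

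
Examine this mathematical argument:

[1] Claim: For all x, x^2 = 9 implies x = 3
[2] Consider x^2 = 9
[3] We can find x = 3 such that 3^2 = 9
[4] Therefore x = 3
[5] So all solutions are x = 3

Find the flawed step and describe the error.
Step 4: Therefore x = 3

Step 4 incorrectly concludes that x = 3 is the only solution. The proof shows that x = 3 is A solution (existence), but does not show it is the ONLY solution (uniqueness). In fact, x = -3 is also a solution since (-3)^2 = 9. Finding one solution doesn't prove there are no others.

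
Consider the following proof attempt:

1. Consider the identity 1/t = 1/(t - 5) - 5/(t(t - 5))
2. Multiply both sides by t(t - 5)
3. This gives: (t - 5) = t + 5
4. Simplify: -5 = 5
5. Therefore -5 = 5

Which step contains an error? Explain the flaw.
Step 3: This gives: (t - 5) = t + 5

Step 3 makes a sign error when clearing denominators. Multiplying -5/(t(t - 5)) by t(t - 5) gives -5, not +5. The correct result is (t - 5) = t - 5, which is trivially true, not (t - 5) = t + 5. (Step 1 is a valid identity: 1/(t - 5) - 5/(t(t - 5)) = (t - 5)/(t(t - 5)) = 1/t.)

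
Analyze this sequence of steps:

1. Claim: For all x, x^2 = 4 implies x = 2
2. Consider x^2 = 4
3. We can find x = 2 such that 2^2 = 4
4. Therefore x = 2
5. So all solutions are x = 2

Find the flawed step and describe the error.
Step 4: Therefore x = 2

Step 4 incorrectly concludes that x = 2 is the only solution. The proof shows that x = 2 is A solution (existence), but does not show it is the ONLY solution (uniqueness). In fact, x = -2 is also a solution since (-2)^2 = 4. Finding one solution doesn't prove there are no others.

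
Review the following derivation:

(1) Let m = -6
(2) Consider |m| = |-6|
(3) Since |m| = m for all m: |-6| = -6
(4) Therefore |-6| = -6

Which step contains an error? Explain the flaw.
Step 3: Since |m| = m for all m: |-6| = -6

Step 3 incorrectly states that |m| = m for all m. The correct definition is |m| = m when m >= 0, and |m| = -m when m < 0. Since -6 < 0, we have |-6| = -(-6) = 6, not -6.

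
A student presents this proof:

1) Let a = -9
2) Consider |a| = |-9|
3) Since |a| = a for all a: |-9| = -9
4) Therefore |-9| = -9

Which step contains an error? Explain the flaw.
Step 3: Since |a| = a for all a: |-9| = -9

Step 3 incorrectly states that |a| = a for all a. The correct definition is |a| = a when a >= 0, and |a| = -a when a < 0. Since -9 < 0, we have |-9| = -(-9) = 9, not -9.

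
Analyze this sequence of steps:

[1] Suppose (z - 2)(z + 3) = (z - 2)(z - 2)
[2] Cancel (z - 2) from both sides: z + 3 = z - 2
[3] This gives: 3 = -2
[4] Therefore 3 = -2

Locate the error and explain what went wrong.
Step 2: Cancel (z - 2) from both sides: z + 3 = z - 2

Step 2 cancels (z - 2) from both sides. This is only valid if (z - 2) ≠ 0, i.e., z ≠ 2. When z = 2, both sides equal zero regardless of the other factors. The correct approach requires considering z = 2 as a separate case.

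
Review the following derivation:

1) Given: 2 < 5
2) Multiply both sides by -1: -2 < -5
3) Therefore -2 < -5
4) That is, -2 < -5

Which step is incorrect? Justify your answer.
Step 2: Multiply both sides by -1: -2 < -5

Step 2 multiplies both sides by -1 but fails to reverse the inequality sign. When multiplying (or dividing) an inequality by a negative number, the direction must be reversed. Since 2 < 5, we should get -2 > -5, i.e., -2 > -5.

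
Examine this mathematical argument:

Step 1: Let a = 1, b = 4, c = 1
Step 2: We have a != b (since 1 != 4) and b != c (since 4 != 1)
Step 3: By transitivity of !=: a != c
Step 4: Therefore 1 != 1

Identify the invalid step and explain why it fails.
Step 3: By transitivity of !=: a != c

Step 3 incorrectly applies transitivity to the '!=' relation. Transitivity states: if a R b and b R c, then a R c. However, '!=' is not transitive. Counterexample: 1 != 4 and 4 != 1, but 1 = 1 (both equal 1). Transitivity holds for relations like <, <=, =, but not for !=.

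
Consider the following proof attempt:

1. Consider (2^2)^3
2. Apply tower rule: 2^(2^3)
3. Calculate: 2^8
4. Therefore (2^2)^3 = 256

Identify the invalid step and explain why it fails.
Step 2: Apply tower rule: 2^(2^3)

Step 2 incorrectly states that (a^b)^c = a^(b^c). The correct rule is (a^b)^c = a^(b×c). The actual value is (2^2)^3 = 2^6 = 64, not 2^8 = 256.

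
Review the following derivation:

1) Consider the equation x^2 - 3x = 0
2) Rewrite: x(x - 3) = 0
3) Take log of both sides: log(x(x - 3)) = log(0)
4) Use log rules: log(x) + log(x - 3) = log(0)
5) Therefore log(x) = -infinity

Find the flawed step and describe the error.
Step 3: Take log of both sides: log(x(x - 3)) = log(0)

Step 3 takes the logarithm of both sides, resulting in log(0) on the right side. The logarithm is only defined for positive numbers; log(0) is undefined (approaches negative infinity). This operation is invalid.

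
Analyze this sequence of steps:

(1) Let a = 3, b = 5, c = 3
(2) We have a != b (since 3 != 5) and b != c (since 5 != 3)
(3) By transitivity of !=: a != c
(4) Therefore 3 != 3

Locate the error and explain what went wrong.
Step 3: By transitivity of !=: a != c

Step 3 incorrectly applies transitivity to the '!=' relation. Transitivity states: if a R b and b R c, then a R c. However, '!=' is not transitive. Counterexample: 3 != 5 and 5 != 3, but 3 = 3 (both equal 3). Transitivity holds for relations like <, <=, =, but not for !=.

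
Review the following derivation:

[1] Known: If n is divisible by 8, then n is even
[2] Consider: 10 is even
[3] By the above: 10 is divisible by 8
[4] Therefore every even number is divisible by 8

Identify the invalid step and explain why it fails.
Step 3: By the above: 10 is divisible by 8

Step 3 commits the fallacy of affirming the consequent. The known fact 'divisible by 8 → even' does NOT imply 'even → divisible by 8'. That would be the converse, which is false. For example, 10 is even but 10 ÷ 8 = 1.25, which is not an integer.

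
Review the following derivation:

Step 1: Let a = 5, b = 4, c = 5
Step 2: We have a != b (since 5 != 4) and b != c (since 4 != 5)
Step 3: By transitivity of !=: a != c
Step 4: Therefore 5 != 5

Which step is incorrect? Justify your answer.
Step 3: By transitivity of !=: a != c

Step 3 incorrectly applies transitivity to the '!=' relation. Transitivity states: if a R b and b R c, then a R c. However, '!=' is not transitive. Counterexample: 5 != 4 and 4 != 5, but 5 = 5 (both equal 5). Transitivity holds for relations like <, <=, =, but not for !=.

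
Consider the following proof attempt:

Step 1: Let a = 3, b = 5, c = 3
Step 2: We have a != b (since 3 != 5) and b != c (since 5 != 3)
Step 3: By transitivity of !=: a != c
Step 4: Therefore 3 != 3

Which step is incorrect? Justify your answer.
Step 3: By transitivity of !=: a != c

Step 3 incorrectly applies transitivity to the '!=' relation. Transitivity states: if a R b and b R c, then a R c. However, '!=' is not transitive. Counterexample: 3 != 5 and 5 != 3, but 3 = 3 (both equal 3). Transitivity holds for relations like <, <=, =, but not for !=.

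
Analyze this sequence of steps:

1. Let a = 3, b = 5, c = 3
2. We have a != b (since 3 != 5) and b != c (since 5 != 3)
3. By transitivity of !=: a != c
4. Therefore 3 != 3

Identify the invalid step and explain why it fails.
Step 3: By transitivity of !=: a != c

Step 3 incorrectly applies transitivity to the '!=' relation. Transitivity states: if a R b and b R c, then a R c. However, '!=' is not transitive. Counterexample: 3 != 5 and 5 != 3, but 3 = 3 (both equal 3). Transitivity holds for relations like <, <=, =, but not for !=.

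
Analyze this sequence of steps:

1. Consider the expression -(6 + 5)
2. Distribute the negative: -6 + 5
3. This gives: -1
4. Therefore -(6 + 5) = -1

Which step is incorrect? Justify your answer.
Step 2: Distribute the negative: -6 + 5

Step 2 incorrectly distributes the negative sign. The correct distribution is -(6 + 5) = -6 - 5 = -11. The negative must be applied to both terms, not just the first. The error treats -(6 + 5) as -6 + 5, which equals -1 instead of -11.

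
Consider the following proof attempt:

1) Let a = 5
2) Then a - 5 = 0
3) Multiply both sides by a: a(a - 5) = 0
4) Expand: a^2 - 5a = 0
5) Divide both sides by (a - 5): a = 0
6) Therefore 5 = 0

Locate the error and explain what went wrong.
Step 5: Divide both sides by (a - 5): a = 0

Step 5 divides both sides by (a - 5). However, since a = 5, we have (a - 5) = 0. Division by zero is undefined, making this step invalid.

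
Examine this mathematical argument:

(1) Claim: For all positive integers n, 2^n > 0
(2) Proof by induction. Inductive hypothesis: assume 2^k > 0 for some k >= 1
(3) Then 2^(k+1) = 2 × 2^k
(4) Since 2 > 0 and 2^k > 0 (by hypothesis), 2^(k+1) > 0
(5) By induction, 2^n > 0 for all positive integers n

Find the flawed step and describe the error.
Step 5: By induction, 2^n > 0 for all positive integers n

Step 5 concludes the proof by induction, but no base case was ever established. A valid induction proof requires: (1) a base case proving 2^1 > 0, and (2) an inductive step showing IF 2^k > 0 THEN 2^(k+1) > 0. Steps 2-4 correctly establish the inductive step, but without the base case the conclusion in step 5 does not follow.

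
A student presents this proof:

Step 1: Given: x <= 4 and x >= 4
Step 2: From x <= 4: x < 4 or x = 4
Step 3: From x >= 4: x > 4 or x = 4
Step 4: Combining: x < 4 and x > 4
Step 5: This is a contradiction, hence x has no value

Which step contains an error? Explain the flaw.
Step 4: Combining: x < 4 and x > 4

Step 4 incorrectly combines the conditions. From x <= 4 and x >= 4, the intersection is x = 4. The error treats the 'or' cases as 'and' requirements. The correct conclusion is that x = 4 is the unique solution, not that no solution exists.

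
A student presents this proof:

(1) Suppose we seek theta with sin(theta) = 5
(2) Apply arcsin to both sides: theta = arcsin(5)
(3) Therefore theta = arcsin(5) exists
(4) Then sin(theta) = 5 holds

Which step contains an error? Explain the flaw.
Step 2: Apply arcsin to both sides: theta = arcsin(5)

Step 2 applies arcsin to 5. However, arcsin(x) is only defined for x in [-1, 1] because sin(theta) can only produce values in that range. Since |5| > 1, arcsin(5) is undefined. There is no angle whose sine equals 5.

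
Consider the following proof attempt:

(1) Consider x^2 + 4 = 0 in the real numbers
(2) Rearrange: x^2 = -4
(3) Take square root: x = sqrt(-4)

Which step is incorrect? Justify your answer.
Step 3: Take square root: x = sqrt(-4)

Step 3 takes the square root of -4, which is negative. In the real number system, the square root of a negative number is undefined. The equation x^2 + 4 = 0 has no real solutions. Square roots of negative numbers only exist in the complex numbers.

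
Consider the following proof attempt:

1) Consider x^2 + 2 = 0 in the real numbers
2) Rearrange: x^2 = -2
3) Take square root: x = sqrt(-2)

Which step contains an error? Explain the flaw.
Step 3: Take square root: x = sqrt(-2)

Step 3 takes the square root of -2, which is negative. In the real number system, the square root of a negative number is undefined. The equation x^2 + 2 = 0 has no real solutions. Square roots of negative numbers only exist in the complex numbers.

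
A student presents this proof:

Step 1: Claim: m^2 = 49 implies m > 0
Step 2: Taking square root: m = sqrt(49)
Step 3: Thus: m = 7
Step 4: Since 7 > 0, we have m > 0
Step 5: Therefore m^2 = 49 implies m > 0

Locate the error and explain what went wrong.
Step 2: Taking square root: m = sqrt(49)

Step 2 takes the square root and assumes the positive root only. The equation m^2 = 49 actually has two solutions: m = 7 and m = -7. The proof silently assumes m > 0 without justification, then uses this assumption to conclude m > 0, which is circular. The counterexample m = -7 shows the claim is false.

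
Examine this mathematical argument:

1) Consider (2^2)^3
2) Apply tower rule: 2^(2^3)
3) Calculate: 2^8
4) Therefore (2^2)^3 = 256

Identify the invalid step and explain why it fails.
Step 2: Apply tower rule: 2^(2^3)

Step 2 incorrectly states that (a^b)^c = a^(b^c). The correct rule is (a^b)^c = a^(b×c). The actual value is (2^2)^3 = 2^6 = 64, not 2^8 = 256.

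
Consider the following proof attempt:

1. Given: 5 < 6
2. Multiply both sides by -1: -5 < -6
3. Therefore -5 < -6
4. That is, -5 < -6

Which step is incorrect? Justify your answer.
Step 2: Multiply both sides by -1: -5 < -6

Step 2 multiplies both sides by -1 but fails to reverse the inequality sign. When multiplying (or dividing) an inequality by a negative number, the direction must be reversed. Since 5 < 6, we should get -5 > -6, i.e., -5 > -6.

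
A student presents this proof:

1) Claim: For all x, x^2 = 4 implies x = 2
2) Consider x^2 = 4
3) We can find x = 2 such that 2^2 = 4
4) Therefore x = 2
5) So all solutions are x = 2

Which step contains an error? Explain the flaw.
Step 4: Therefore x = 2

Step 4 incorrectly concludes that x = 2 is the only solution. The proof shows that x = 2 is A solution (existence), but does not show it is the ONLY solution (uniqueness). In fact, x = -2 is also a solution since (-2)^2 = 4. Finding one solution doesn't prove there are no others.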